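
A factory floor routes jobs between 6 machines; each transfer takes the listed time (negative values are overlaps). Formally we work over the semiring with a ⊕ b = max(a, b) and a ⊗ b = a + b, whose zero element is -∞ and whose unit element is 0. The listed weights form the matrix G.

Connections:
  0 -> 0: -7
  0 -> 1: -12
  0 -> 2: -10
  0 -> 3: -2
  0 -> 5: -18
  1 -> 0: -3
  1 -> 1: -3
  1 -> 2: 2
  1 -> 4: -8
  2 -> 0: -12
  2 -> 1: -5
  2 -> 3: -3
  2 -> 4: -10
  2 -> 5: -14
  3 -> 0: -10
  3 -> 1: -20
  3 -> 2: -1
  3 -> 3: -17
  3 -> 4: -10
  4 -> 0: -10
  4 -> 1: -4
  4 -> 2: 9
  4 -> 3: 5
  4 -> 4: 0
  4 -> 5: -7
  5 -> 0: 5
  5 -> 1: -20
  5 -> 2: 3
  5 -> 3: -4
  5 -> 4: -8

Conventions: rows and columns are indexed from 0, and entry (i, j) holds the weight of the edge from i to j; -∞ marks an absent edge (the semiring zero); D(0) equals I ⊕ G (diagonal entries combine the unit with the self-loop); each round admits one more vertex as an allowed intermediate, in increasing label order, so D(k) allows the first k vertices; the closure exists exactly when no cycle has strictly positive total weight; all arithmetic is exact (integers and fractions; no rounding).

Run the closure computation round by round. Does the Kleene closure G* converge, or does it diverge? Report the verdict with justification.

D(0):
  [0, -12, -10, -2, -∞, -18]
  [-3, 0, 2, -∞, -8, -∞]
  [-12, -5, 0, -3, -10, -14]
  [-10, -20, -1, 0, -10, -∞]
  [-10, -4, 9, 5, 0, -7]
  [5, -20, 3, -4, -8, 0]
D(1):
  [0, -12, -10, -2, -∞, -18]
  [-3, 0, 2, -5, -8, -21]
  [-12, -5, 0, -3, -10, -14]
  [-10, -20, -1, 0, -10, -28]
  [-10, -4, 9, 5, 0, -7]
  [5, -7, 3, 3, -8, 0]
D(2):
  [0, -12, -10, -2, -20, -18]
  [-3, 0, 2, -5, -8, -21]
  [-8, -5, 0, -3, -10, -14]
  [-10, -20, -1, 0, -10, -28]
  [-7, -4, 9, 5, 0, -7]
  [5, -7, 3, 3, -8, 0]
D(3):
  [0, -12, -10, -2, -20, -18]
  [-3, 0, 2, -1, -8, -12]
  [-8, -5, 0, -3, -10, -14]
  [-9, -6, -1, 0, -10, -15]
  [1, 4, 9, 6, 0, -5]
  [5, -2, 3, 3, -7, 0]
D(4):
  [0, -8, -3, -2, -12, -17]
  [-3, 0, 2, -1, -8, -12]
  [-8, -5, 0, -3, -10, -14]
  [-9, -6, -1, 0, -10, -15]
  [1, 4, 9, 6, 0, -5]
  [5, -2, 3, 3, -7, 0]
D(5):
  [0, -8, -3, -2, -12, -17]
  [-3, 0, 2, -1, -8, -12]
  [-8, -5, 0, -3, -10, -14]
  [-9, -6, -1, 0, -10, -15]
  [1, 4, 9, 6, 0, -5]
  [5, -2, 3, 3, -7, 0]
D(6):
  [0, -8, -3, -2, -12, -17]
  [-3, 0, 2, -1, -8, -12]
  [-8, -5, 0, -3, -10, -14]
  [-9, -6, -1, 0, -10, -15]
  [1, 4, 9, 6, 0, -5]
  [5, -2, 3, 3, -7, 0]
Key observation: every diagonal entry stays at the unit through all rounds, so no improving cycle exists.
Answer: CONVERGES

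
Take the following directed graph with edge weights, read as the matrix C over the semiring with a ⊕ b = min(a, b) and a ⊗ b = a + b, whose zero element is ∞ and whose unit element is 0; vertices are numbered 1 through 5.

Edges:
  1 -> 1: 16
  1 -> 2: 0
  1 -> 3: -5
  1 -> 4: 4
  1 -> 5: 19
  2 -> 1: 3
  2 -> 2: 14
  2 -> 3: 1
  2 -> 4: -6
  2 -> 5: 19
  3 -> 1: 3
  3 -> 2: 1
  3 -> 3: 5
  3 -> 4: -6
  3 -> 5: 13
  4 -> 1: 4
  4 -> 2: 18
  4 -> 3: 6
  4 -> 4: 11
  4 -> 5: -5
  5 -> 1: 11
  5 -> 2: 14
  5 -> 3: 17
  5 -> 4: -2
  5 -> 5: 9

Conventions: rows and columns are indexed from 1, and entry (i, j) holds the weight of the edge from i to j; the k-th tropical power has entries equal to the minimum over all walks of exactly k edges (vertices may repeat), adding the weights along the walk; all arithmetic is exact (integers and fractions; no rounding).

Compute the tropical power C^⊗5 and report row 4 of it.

C^⊗2:
  [-2, -4, 0, -11, -1]
  [-2, 2, -2, -5, -11]
  [-2, 3, -2, -5, -11]
  [6, 4, -1, -7, 4]
  [2, 11, 4, 7, -7]
C^⊗3:
  [-7, -2, -7, -10, -16]
  [-1, -2, -7, -13, -10]
  [-1, -2, -7, -13, -10]
  [-3, 0, -1, -7, -12]
  [4, 2, -3, -9, 2]
C^⊗4:
  [-6, -7, -12, -18, -15]
  [-9, -6, -7, -13, -18]
  [-9, -6, -7, -13, -18]
  [-3, -3, -8, -14, -12]
  [-5, -2, -3, -9, -14]
C^⊗5:
  [-14, -11, -12, -18, -23]
  [-9, -9, -14, -20, -18]
  [-9, -9, -14, -20, -18]
  [-10, -7, -8, -14, -19]
  [-5, -5, -10, -16, -14]
Answer: row 4 of C^⊗5 = [-10, -7, -8, -14, -19]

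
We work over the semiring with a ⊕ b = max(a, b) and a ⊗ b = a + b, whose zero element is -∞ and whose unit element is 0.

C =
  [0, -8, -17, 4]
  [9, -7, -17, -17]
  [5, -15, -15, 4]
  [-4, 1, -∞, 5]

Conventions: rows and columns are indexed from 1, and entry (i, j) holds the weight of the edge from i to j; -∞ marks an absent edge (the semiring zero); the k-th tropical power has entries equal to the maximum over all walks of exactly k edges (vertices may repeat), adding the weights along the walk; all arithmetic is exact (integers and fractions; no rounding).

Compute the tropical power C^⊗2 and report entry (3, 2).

C^⊗2:
  [1, 5, -17, 9]
  [9, 1, -8, 13]
  [5, 5, -12, 9]
  [10, 6, -16, 10]
Key observation: the optimum is the walk 3->4->2, with weight 4 + 1 = 5.
Optimal value attained by: walk 3->4->2.
Answer: (C^⊗2)[3][2] = 5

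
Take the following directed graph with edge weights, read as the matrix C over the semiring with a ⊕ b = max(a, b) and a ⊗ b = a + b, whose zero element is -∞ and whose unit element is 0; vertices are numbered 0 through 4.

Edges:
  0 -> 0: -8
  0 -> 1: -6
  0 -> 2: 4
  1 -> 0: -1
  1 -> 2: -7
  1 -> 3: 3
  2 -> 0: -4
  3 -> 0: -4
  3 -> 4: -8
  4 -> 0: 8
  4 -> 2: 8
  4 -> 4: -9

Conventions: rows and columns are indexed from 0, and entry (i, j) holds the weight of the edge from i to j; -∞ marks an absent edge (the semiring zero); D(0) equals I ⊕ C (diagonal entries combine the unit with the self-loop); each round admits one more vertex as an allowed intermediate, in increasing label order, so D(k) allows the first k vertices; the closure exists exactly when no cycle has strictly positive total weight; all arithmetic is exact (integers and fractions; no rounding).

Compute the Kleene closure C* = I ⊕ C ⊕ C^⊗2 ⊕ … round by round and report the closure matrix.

D(0):
  [0, -6, 4, -∞, -∞]
  [-1, 0, -7, 3, -∞]
  [-4, -∞, 0, -∞, -∞]
  [-4, -∞, -∞, 0, -8]
  [8, -∞, 8, -∞, 0]
D(1):
  [0, -6, 4, -∞, -∞]
  [-1, 0, 3, 3, -∞]
  [-4, -10, 0, -∞, -∞]
  [-4, -10, 0, 0, -8]
  [8, 2, 12, -∞, 0]
D(2):
  [0, -6, 4, -3, -∞]
  [-1, 0, 3, 3, -∞]
  [-4, -10, 0, -7, -∞]
  [-4, -10, 0, 0, -8]
  [8, 2, 12, 5, 0]
D(3):
  [0, -6, 4, -3, -∞]
  [-1, 0, 3, 3, -∞]
  [-4, -10, 0, -7, -∞]
  [-4, -10, 0, 0, -8]
  [8, 2, 12, 5, 0]
D(4):
  [0, -6, 4, -3, -11]
  [-1, 0, 3, 3, -5]
  [-4, -10, 0, -7, -15]
  [-4, -10, 0, 0, -8]
  [8, 2, 12, 5, 0]
D(5):
  [0, -6, 4, -3, -11]
  [3, 0, 7, 3, -5]
  [-4, -10, 0, -7, -15]
  [0, -6, 4, 0, -8]
  [8, 2, 12, 5, 0]
Answer: C* = [[0, -6, 4, -3, -11], [3, 0, 7, 3, -5], [-4, -10, 0, -7, -15], [0, -6, 4, 0, -8], [8, 2, 12, 5, 0]]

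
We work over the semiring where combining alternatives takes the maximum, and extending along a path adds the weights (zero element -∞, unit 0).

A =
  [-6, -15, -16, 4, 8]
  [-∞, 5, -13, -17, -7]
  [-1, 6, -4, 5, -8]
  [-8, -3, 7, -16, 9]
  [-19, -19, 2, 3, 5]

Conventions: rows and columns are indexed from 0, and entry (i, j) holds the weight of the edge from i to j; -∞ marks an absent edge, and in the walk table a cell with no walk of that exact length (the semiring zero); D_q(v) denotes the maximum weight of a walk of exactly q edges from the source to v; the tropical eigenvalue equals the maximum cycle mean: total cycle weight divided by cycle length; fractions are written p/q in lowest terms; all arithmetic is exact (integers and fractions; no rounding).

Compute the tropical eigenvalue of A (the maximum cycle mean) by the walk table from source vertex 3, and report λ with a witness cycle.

q=0: [-∞, -∞, -∞, 0, -∞]
q=1: [-8, -3, 7, -16, 9]
q=2: [6, 13, 11, 12, 14]
q=3: [10, 18, 19, 17, 21]
q=4: [18, 25, 24, 24, 26]
q=5: [23, 30, 31, 29, 33]
Optimal cycle mean attained by: cycle 2->3->2, total 5 + 7, length 2.
Answer: λ = 6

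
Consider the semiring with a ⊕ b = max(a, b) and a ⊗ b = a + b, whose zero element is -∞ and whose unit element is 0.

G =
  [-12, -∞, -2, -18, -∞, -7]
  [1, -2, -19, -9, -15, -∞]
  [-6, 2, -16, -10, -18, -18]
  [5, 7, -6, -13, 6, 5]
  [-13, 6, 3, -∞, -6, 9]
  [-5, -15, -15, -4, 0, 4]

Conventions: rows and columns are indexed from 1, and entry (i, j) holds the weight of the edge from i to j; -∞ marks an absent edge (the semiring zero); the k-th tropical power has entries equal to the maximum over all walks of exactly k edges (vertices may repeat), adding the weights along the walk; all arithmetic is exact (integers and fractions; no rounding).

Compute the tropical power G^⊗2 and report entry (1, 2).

G^⊗2:
  [-8, 0, -14, -11, -7, -3]
  [-1, -2, -1, -11, -3, -4]
  [3, 0, -8, -7, -4, -5]
  [8, 12, 9, 1, 5, 15]
  [7, 5, -3, 5, 9, 13]
  [1, 6, 3, 0, 4, 9]
Key observation: the optimum is the walk 1->3->2, with weight (-2) + 2 = 0.
Optimal value attained by: walk 1->3->2.
Answer: (G^⊗2)[1][2] = 0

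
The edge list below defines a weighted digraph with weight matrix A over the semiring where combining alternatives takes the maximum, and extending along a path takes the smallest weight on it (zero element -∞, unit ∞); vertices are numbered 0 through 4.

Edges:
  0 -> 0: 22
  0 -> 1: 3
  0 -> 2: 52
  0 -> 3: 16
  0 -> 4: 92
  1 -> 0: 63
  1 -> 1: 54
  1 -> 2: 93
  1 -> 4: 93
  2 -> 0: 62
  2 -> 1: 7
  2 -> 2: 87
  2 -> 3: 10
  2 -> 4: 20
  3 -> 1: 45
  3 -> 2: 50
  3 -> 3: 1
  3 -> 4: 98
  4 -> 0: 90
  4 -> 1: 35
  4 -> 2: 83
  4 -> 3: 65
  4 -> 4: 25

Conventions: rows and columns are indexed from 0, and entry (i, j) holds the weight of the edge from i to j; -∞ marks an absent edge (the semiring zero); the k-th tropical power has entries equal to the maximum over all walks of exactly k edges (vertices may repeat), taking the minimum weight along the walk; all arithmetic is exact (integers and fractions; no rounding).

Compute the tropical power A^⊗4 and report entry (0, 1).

A^⊗2:
  [90, 35, 83, 65, 25]
  [90, 54, 87, 65, 63]
  [62, 20, 87, 20, 62]
  [90, 45, 83, 65, 45]
  [62, 45, 83, 25, 90]
A^⊗3:
  [62, 45, 83, 25, 90]
  [63, 54, 87, 63, 90]
  [62, 35, 87, 62, 62]
  [62, 45, 83, 45, 90]
  [90, 45, 83, 65, 62]
A^⊗4:
  [90, 45, 83, 65, 62]
  [90, 54, 87, 65, 63]
  [62, 45, 87, 62, 62]
  [90, 45, 83, 65, 62]
  [62, 45, 83, 62, 90]
Key observation: the optimum is the walk 0->4->3->1->1, with weight 92 min 65 min 45 min 54 = 45.
Optimal value attained by: walk 0->4->3->1->1.
Answer: (A^⊗4)[0][1] = 45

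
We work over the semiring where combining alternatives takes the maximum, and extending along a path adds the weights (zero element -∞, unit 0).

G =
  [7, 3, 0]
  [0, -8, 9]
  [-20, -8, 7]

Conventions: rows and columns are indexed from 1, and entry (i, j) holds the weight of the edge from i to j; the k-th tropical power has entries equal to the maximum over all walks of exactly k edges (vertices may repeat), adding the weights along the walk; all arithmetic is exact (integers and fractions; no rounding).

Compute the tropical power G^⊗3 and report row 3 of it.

G^⊗2:
  [14, 10, 12]
  [7, 3, 16]
  [-8, -1, 14]
G^⊗3:
  [21, 17, 19]
  [14, 10, 23]
  [-1, 6, 21]
Answer: row 3 of G^⊗3 = [-1, 6, 21]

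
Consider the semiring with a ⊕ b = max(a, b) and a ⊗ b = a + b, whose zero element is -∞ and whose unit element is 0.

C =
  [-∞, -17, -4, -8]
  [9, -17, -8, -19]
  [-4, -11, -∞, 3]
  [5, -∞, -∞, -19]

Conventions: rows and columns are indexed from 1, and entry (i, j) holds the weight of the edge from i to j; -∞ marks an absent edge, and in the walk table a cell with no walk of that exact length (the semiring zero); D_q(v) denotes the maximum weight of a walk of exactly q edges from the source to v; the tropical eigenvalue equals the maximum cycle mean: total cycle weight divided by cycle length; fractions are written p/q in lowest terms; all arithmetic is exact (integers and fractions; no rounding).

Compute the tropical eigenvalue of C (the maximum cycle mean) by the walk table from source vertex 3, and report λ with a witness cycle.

q=0: [-∞, -∞, 0, -∞]
q=1: [-4, -11, -∞, 3]
q=2: [8, -21, -8, -12]
q=3: [-7, -9, 4, 0]
q=4: [5, -7, -11, 7]
Optimal cycle mean attained by: cycle 1->3->4->1, total (-4) + 3 + 5, length 3.
Answer: λ = 4/3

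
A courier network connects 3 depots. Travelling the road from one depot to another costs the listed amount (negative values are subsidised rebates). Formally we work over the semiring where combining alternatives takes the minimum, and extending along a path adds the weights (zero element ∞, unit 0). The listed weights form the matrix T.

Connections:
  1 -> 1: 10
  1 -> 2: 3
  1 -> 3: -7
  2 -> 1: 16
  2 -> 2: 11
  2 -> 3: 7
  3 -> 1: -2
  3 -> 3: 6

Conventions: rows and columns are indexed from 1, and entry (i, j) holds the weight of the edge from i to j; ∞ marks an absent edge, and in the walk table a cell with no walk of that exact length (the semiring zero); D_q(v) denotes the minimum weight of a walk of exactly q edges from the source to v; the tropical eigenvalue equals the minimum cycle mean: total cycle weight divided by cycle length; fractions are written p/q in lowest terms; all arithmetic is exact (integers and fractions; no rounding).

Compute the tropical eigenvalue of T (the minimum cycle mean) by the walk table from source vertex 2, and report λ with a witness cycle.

q=0: [∞, 0, ∞]
q=1: [16, 11, 7]
q=2: [5, 19, 9]
q=3: [7, 8, -2]
Optimal cycle mean attained by: cycle 1->3->1, total (-7) + (-2), length 2.
Answer: λ = -9/2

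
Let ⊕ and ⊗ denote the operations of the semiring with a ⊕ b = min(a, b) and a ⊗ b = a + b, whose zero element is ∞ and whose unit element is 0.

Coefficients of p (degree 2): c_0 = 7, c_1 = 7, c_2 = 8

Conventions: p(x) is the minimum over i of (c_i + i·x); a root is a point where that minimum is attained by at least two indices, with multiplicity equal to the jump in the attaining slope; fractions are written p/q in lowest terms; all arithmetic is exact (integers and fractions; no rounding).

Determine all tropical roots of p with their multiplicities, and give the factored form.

hull edge (i=0, c=7) to (i=1, c=7): slope 0, span 1
hull edge (i=1, c=7) to (i=2, c=8): slope 1, span 1
Factored form: p(x) = 8 ⊗ (x ⊕ (-1)) ⊗ (x ⊕ 0)
Answer: roots = -1 (mult 1), 0 (mult 1)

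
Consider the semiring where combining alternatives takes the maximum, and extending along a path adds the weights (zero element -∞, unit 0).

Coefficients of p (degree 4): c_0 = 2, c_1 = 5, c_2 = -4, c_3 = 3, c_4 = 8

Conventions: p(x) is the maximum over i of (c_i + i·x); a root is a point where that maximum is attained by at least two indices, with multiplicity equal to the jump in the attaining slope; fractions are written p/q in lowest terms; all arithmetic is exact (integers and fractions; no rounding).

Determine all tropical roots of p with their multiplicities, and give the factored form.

hull edge (i=0, c=2) to (i=1, c=5): slope 3, span 1
hull edge (i=1, c=5) to (i=4, c=8): slope 1, span 3
Factored form: p(x) = 8 ⊗ (x ⊕ (-3)) ⊗ (x ⊕ (-1)) ⊗ (x ⊕ (-1)) ⊗ (x ⊕ (-1))
Answer: roots = -3 (mult 1), -1 (mult 3)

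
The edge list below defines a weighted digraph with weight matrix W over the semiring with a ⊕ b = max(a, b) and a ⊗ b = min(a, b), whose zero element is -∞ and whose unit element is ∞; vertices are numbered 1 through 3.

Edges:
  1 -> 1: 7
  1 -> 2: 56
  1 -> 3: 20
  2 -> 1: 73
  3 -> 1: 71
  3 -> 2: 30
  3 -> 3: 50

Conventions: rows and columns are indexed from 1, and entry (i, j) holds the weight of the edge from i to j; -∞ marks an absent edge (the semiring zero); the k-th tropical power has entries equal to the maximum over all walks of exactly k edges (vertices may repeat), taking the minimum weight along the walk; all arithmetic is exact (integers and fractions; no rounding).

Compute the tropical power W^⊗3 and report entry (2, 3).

W^⊗2:
  [56, 20, 20]
  [7, 56, 20]
  [50, 56, 50]
W^⊗3:
  [20, 56, 20]
  [56, 20, 20]
  [56, 50, 50]
Key observation: the optimum is the walk 2->1->3->3, with weight 73 min 20 min 50 = 20.
Optimal value attained by: walk 2->1->3->3.
Answer: (W^⊗3)[2][3] = 20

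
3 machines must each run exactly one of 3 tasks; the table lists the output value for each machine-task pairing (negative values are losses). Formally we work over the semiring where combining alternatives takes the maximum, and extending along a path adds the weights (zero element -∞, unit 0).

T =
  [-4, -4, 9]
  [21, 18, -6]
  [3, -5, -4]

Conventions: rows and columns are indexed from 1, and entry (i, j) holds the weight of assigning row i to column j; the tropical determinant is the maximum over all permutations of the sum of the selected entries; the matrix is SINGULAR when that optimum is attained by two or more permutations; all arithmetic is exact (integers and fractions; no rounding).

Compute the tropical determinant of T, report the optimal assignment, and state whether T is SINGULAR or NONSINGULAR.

σ = (1, 2, 3): (-4) + 18 + (-4) = 10
σ = (1, 3, 2): (-4) + (-6) + (-5) = -15
σ = (2, 1, 3): (-4) + 21 + (-4) = 13
σ = (2, 3, 1): (-4) + (-6) + 3 = -7
σ = (3, 1, 2): 9 + 21 + (-5) = 25
σ = (3, 2, 1): 9 + 18 + 3 = 30
Optimal value attained by: σ = (3, 2, 1).
Answer: det⊕(T) = 30; verdict: NONSINGULAR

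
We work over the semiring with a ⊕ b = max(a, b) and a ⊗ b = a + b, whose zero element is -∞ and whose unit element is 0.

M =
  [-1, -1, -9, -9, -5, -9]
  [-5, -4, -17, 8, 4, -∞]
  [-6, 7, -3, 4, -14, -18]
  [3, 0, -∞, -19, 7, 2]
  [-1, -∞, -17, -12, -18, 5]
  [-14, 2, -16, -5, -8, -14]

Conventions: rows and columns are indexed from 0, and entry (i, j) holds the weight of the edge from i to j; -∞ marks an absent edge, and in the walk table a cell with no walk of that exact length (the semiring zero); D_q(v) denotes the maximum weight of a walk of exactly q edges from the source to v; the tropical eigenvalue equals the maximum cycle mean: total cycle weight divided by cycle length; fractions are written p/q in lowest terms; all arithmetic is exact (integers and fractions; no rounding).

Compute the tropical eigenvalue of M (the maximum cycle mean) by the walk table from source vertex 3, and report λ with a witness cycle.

q=0: [-∞, -∞, -∞, 0, -∞, -∞]
q=1: [3, 0, -∞, -19, 7, 2]
q=2: [6, 4, -6, 8, 4, 12]
q=3: [11, 14, -3, 12, 15, 10]
q=4: [15, 12, 2, 22, 19, 20]
q=5: [25, 22, 6, 20, 29, 24]
q=6: [28, 26, 16, 30, 27, 34]
Optimal cycle mean attained by: cycle 1->3->4->5->1, total 8 + 7 + 5 + 2, length 4.
Answer: λ = 11/2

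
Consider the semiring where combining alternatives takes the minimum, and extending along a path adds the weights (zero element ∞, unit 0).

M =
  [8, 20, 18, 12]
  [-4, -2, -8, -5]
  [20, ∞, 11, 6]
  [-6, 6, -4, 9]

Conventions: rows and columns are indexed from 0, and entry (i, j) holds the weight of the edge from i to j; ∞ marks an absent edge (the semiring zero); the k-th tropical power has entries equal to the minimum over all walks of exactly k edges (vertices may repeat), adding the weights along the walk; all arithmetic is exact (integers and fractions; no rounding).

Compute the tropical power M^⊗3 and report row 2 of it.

M^⊗2:
  [6, 18, 8, 15]
  [-11, -4, -10, -7]
  [0, 12, 2, 15]
  [2, 4, -2, 1]
M^⊗3:
  [9, 16, 10, 13]
  [-13, -6, -12, -9]
  [8, 10, 4, 7]
  [-5, 2, -4, -1]
Answer: row 2 of M^⊗3 = [8, 10, 4, 7]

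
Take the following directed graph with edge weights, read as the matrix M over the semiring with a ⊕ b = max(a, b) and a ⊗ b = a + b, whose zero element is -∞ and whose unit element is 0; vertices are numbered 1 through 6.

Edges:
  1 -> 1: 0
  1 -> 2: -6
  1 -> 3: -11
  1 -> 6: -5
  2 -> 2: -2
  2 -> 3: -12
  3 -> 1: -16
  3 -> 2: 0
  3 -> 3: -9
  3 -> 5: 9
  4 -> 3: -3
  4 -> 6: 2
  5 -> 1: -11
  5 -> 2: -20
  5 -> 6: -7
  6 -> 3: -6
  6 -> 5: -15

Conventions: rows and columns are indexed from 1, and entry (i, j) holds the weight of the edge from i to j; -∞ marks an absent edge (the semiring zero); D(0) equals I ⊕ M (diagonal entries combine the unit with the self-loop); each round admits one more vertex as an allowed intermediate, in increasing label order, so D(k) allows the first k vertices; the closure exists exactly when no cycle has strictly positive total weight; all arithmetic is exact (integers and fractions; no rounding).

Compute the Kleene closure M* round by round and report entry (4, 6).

D(0):
  [0, -6, -11, -∞, -∞, -5]
  [-∞, 0, -12, -∞, -∞, -∞]
  [-16, 0, 0, -∞, 9, -∞]
  [-∞, -∞, -3, 0, -∞, 2]
  [-11, -20, -∞, -∞, 0, -7]
  [-∞, -∞, -6, -∞, -15, 0]
D(1):
  [0, -6, -11, -∞, -∞, -5]
  [-∞, 0, -12, -∞, -∞, -∞]
  [-16, 0, 0, -∞, 9, -21]
  [-∞, -∞, -3, 0, -∞, 2]
  [-11, -17, -22, -∞, 0, -7]
  [-∞, -∞, -6, -∞, -15, 0]
D(2):
  [0, -6, -11, -∞, -∞, -5]
  [-∞, 0, -12, -∞, -∞, -∞]
  [-16, 0, 0, -∞, 9, -21]
  [-∞, -∞, -3, 0, -∞, 2]
  [-11, -17, -22, -∞, 0, -7]
  [-∞, -∞, -6, -∞, -15, 0]
D(3):
  [0, -6, -11, -∞, -2, -5]
  [-28, 0, -12, -∞, -3, -33]
  [-16, 0, 0, -∞, 9, -21]
  [-19, -3, -3, 0, 6, 2]
  [-11, -17, -22, -∞, 0, -7]
  [-22, -6, -6, -∞, 3, 0]
D(4):
  [0, -6, -11, -∞, -2, -5]
  [-28, 0, -12, -∞, -3, -33]
  [-16, 0, 0, -∞, 9, -21]
  [-19, -3, -3, 0, 6, 2]
  [-11, -17, -22, -∞, 0, -7]
  [-22, -6, -6, -∞, 3, 0]
D(5):
  [0, -6, -11, -∞, -2, -5]
  [-14, 0, -12, -∞, -3, -10]
  [-2, 0, 0, -∞, 9, 2]
  [-5, -3, -3, 0, 6, 2]
  [-11, -17, -22, -∞, 0, -7]
  [-8, -6, -6, -∞, 3, 0]
D(6):
  [0, -6, -11, -∞, -2, -5]
  [-14, 0, -12, -∞, -3, -10]
  [-2, 0, 0, -∞, 9, 2]
  [-5, -3, -3, 0, 6, 2]
  [-11, -13, -13, -∞, 0, -7]
  [-8, -6, -6, -∞, 3, 0]
Answer: M*[4][6] = 2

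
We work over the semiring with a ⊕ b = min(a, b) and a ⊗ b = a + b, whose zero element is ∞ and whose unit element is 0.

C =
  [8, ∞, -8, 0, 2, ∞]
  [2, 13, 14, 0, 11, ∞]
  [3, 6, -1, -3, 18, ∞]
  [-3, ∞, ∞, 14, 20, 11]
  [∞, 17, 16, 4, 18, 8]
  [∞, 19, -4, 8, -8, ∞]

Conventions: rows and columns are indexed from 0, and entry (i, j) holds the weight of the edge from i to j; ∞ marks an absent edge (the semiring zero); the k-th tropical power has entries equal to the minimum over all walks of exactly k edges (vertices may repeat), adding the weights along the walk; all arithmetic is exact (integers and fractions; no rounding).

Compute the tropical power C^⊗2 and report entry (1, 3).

C^⊗2:
  [-5, -2, -9, -11, 10, 10]
  [-3, 20, -6, 2, 4, 11]
  [-6, 5, -5, -4, 5, 8]
  [5, 30, -11, -3, -1, 25]
  [1, 22, 4, 13, 0, 15]
  [-1, 2, -5, -7, 10, 0]
Key observation: the optimum is the walk 1->0->3, with weight 2 + 0 = 2.
Optimal value attained by: walk 1->0->3.
Answer: (C^⊗2)[1][3] = 2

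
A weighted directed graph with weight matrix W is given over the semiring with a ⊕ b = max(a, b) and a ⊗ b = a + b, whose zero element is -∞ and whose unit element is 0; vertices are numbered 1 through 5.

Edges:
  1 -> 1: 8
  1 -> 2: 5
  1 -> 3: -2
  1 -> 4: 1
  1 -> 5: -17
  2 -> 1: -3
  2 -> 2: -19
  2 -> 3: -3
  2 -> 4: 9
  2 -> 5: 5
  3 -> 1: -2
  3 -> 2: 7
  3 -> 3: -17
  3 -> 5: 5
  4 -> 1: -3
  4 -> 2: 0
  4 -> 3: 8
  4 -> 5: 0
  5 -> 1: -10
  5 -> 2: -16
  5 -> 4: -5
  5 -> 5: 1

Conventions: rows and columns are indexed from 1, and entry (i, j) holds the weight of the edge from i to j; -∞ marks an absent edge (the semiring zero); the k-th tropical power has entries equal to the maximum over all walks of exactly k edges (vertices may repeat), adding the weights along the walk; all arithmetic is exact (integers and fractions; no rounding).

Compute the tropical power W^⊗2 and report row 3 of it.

W^⊗2:
  [16, 13, 9, 14, 10]
  [6, 9, 17, 0, 9]
  [6, 3, 4, 16, 12]
  [6, 15, -3, 9, 13]
  [-2, -5, 3, -4, 2]
Answer: row 3 of W^⊗2 = [6, 3, 4, 16, 12]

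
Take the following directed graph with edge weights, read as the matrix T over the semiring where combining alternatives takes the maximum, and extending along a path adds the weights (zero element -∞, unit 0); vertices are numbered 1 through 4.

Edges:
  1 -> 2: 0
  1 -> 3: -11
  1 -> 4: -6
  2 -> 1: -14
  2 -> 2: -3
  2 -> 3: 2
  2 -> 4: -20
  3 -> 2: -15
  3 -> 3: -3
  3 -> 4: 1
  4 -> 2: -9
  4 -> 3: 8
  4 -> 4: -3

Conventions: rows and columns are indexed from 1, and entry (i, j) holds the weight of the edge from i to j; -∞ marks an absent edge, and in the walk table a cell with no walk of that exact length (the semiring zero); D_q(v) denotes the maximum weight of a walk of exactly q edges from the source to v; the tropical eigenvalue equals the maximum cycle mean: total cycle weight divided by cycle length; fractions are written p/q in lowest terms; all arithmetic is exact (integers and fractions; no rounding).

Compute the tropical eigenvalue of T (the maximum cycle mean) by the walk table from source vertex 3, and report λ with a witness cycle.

q=0: [-∞, -∞, 0, -∞]
q=1: [-∞, -15, -3, 1]
q=2: [-29, -8, 9, -2]
q=3: [-22, -6, 6, 10]
q=4: [-20, 1, 18, 7]
Optimal cycle mean attained by: cycle 3->4->3, total 1 + 8, length 2.
Answer: λ = 9/2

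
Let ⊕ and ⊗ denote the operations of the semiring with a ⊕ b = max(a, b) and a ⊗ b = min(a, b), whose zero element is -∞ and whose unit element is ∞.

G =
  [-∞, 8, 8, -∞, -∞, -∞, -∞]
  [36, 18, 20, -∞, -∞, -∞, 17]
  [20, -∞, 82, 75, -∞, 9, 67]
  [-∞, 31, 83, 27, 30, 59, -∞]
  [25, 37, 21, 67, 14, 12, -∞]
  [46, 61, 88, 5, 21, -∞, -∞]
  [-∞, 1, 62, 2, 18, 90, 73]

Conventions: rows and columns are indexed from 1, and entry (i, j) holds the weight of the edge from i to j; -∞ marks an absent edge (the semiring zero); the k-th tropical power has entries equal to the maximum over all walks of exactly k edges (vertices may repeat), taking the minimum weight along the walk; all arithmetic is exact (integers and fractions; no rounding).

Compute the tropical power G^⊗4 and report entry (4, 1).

G^⊗2:
  [8, 8, 8, 8, -∞, 8, 8]
  [20, 18, 20, 20, 17, 17, 20]
  [20, 31, 82, 75, 30, 67, 67]
  [46, 59, 82, 75, 27, 27, 67]
  [36, 31, 67, 27, 30, 59, 21]
  [36, 21, 82, 75, 14, 12, 67]
  [46, 61, 88, 62, 21, 73, 73]
G^⊗3:
  [8, 8, 8, 8, 8, 8, 8]
  [20, 20, 20, 20, 20, 20, 20]
  [46, 61, 82, 75, 30, 67, 67]
  [36, 31, 82, 75, 30, 67, 67]
  [46, 59, 67, 67, 27, 27, 67]
  [21, 31, 82, 75, 30, 67, 67]
  [46, 61, 82, 75, 30, 73, 73]
G^⊗4:
  [8, 8, 8, 8, 8, 8, 8]
  [20, 20, 20, 20, 20, 20, 20]
  [46, 61, 82, 75, 30, 67, 67]
  [46, 61, 82, 75, 30, 67, 67]
  [36, 31, 67, 67, 30, 67, 67]
  [46, 61, 82, 75, 30, 67, 67]
  [46, 61, 82, 75, 30, 73, 73]
Key observation: the optimum is the walk 4->3->4->6->1, with weight 83 min 75 min 59 min 46 = 46.
Optimal value attained by: walk 4->3->4->6->1.
Answer: (G^⊗4)[4][1] = 46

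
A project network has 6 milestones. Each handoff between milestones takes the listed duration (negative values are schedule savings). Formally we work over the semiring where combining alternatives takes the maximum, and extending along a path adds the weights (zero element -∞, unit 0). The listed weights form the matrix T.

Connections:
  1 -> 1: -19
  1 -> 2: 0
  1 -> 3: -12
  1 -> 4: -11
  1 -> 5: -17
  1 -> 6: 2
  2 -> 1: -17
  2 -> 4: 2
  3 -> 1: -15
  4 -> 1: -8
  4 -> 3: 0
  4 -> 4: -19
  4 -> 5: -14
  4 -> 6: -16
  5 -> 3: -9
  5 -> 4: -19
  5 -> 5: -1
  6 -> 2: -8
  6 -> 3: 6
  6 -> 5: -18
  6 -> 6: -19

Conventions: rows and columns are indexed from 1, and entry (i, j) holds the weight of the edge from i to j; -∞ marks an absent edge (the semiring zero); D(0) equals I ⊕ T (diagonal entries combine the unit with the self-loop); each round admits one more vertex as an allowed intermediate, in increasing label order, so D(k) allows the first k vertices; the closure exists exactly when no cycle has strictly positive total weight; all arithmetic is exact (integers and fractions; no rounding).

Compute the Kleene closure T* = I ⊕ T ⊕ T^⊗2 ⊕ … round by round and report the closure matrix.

D(0):
  [0, 0, -12, -11, -17, 2]
  [-17, 0, -∞, 2, -∞, -∞]
  [-15, -∞, 0, -∞, -∞, -∞]
  [-8, -∞, 0, 0, -14, -16]
  [-∞, -∞, -9, -19, 0, -∞]
  [-∞, -8, 6, -∞, -18, 0]
D(1):
  [0, 0, -12, -11, -17, 2]
  [-17, 0, -29, 2, -34, -15]
  [-15, -15, 0, -26, -32, -13]
  [-8, -8, 0, 0, -14, -6]
  [-∞, -∞, -9, -19, 0, -∞]
  [-∞, -8, 6, -∞, -18, 0]
D(2):
  [0, 0, -12, 2, -17, 2]
  [-17, 0, -29, 2, -34, -15]
  [-15, -15, 0, -13, -32, -13]
  [-8, -8, 0, 0, -14, -6]
  [-∞, -∞, -9, -19, 0, -∞]
  [-25, -8, 6, -6, -18, 0]
D(3):
  [0, 0, -12, 2, -17, 2]
  [-17, 0, -29, 2, -34, -15]
  [-15, -15, 0, -13, -32, -13]
  [-8, -8, 0, 0, -14, -6]
  [-24, -24, -9, -19, 0, -22]
  [-9, -8, 6, -6, -18, 0]
D(4):
  [0, 0, 2, 2, -12, 2]
  [-6, 0, 2, 2, -12, -4]
  [-15, -15, 0, -13, -27, -13]
  [-8, -8, 0, 0, -14, -6]
  [-24, -24, -9, -19, 0, -22]
  [-9, -8, 6, -6, -18, 0]
D(5):
  [0, 0, 2, 2, -12, 2]
  [-6, 0, 2, 2, -12, -4]
  [-15, -15, 0, -13, -27, -13]
  [-8, -8, 0, 0, -14, -6]
  [-24, -24, -9, -19, 0, -22]
  [-9, -8, 6, -6, -18, 0]
D(6):
  [0, 0, 8, 2, -12, 2]
  [-6, 0, 2, 2, -12, -4]
  [-15, -15, 0, -13, -27, -13]
  [-8, -8, 0, 0, -14, -6]
  [-24, -24, -9, -19, 0, -22]
  [-9, -8, 6, -6, -18, 0]
Answer: T* = [[0, 0, 8, 2, -12, 2], [-6, 0, 2, 2, -12, -4], [-15, -15, 0, -13, -27, -13], [-8, -8, 0, 0, -14, -6], [-24, -24, -9, -19, 0, -22], [-9, -8, 6, -6, -18, 0]]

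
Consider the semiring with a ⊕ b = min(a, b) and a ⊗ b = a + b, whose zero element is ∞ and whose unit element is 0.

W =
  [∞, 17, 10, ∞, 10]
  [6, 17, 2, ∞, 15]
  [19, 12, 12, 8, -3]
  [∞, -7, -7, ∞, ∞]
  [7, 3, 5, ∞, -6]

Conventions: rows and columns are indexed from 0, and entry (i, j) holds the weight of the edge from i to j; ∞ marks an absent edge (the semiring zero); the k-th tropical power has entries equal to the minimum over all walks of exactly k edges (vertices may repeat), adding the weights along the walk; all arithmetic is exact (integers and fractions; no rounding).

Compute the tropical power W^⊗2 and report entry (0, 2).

W^⊗2:
  [17, 13, 15, 18, 4]
  [21, 14, 14, 10, -1]
  [4, 0, 1, 20, -9]
  [-1, 5, -5, 1, -10]
  [1, -3, -1, 13, -12]
Key observation: the optimum is the walk 0->4->2, with weight 10 + 5 = 15.
Optimal value attained by: walk 0->4->2.
Answer: (W^⊗2)[0][2] = 15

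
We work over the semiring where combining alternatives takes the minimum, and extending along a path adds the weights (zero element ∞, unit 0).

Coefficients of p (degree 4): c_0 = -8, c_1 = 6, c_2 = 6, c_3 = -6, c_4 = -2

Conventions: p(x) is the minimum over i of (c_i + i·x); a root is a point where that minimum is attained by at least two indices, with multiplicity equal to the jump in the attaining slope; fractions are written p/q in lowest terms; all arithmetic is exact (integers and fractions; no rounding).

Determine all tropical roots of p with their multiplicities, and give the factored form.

hull edge (i=0, c=-8) to (i=3, c=-6): slope 2/3, span 3
hull edge (i=3, c=-6) to (i=4, c=-2): slope 4, span 1
Factored form: p(x) = -2 ⊗ (x ⊕ (-4)) ⊗ (x ⊕ (-2/3)) ⊗ (x ⊕ (-2/3)) ⊗ (x ⊕ (-2/3))
Answer: roots = -4 (mult 1), -2/3 (mult 3)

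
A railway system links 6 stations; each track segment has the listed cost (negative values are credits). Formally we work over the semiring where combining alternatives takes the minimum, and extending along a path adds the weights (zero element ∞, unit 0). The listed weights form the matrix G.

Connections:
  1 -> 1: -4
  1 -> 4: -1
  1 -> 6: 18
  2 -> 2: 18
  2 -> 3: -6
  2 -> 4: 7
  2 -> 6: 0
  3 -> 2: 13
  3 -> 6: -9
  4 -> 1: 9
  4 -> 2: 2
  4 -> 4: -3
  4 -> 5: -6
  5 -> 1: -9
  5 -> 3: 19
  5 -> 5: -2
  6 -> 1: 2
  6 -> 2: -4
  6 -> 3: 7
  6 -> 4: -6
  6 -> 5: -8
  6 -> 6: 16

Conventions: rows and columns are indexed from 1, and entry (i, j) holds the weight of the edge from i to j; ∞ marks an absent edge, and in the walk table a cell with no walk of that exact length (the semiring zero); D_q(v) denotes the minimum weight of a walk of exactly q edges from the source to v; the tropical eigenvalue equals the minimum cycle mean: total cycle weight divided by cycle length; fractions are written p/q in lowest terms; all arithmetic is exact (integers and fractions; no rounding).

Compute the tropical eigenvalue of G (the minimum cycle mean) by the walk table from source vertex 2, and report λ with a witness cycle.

q=0: [∞, 0, ∞, ∞, ∞, ∞]
q=1: [∞, 18, -6, 7, ∞, 0]
q=2: [2, -4, 7, -6, -8, -15]
q=3: [-17, -19, -10, -21, -23, -4]
q=4: [-32, -19, -25, -24, -27, -19]
q=5: [-36, -23, -25, -33, -30, -34]
q=6: [-40, -38, -29, -40, -42, -34]
Optimal cycle mean attained by: cycle 2->3->6->2, total (-6) + (-9) + (-4), length 3.
Answer: λ = -19/3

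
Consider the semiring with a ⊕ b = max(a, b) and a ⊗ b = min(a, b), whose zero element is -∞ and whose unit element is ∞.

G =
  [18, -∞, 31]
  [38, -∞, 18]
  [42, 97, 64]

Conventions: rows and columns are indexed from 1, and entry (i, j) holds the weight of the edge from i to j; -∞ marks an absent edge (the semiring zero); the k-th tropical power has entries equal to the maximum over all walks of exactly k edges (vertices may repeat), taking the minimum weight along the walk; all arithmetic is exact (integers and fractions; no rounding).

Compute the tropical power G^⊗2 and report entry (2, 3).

G^⊗2:
  [31, 31, 31]
  [18, 18, 31]
  [42, 64, 64]
Key observation: the optimum is the walk 2->1->3, with weight 38 min 31 = 31.
Optimal value attained by: walk 2->1->3.
Answer: (G^⊗2)[2][3] = 31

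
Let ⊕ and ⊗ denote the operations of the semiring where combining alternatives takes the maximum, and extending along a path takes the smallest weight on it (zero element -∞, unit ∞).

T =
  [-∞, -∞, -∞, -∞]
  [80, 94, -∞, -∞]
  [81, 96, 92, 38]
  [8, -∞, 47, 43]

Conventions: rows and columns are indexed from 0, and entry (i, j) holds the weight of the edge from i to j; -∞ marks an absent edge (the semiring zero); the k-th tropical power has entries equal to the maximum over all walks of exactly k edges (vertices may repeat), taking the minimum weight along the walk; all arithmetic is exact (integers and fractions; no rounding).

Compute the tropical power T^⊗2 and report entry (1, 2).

T^⊗2:
  [-∞, -∞, -∞, -∞]
  [80, 94, -∞, -∞]
  [81, 94, 92, 38]
  [47, 47, 47, 43]
Key observation: no walk of exactly 2 edges connects these vertices, so the entry is the semiring zero.
Answer: (T^⊗2)[1][2] = -∞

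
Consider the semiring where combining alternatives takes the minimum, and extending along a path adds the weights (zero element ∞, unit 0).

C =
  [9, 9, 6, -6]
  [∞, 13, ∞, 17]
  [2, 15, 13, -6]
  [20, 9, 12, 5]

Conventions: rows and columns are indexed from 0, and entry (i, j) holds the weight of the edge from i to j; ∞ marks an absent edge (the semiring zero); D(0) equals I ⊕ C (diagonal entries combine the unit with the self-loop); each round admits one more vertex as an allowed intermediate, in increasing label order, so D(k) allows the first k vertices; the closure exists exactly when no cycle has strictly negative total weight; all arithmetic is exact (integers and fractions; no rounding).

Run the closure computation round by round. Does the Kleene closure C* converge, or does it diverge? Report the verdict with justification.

D(0):
  [0, 9, 6, -6]
  [∞, 0, ∞, 17]
  [2, 15, 0, -6]
  [20, 9, 12, 0]
D(1):
  [0, 9, 6, -6]
  [∞, 0, ∞, 17]
  [2, 11, 0, -6]
  [20, 9, 12, 0]
D(2):
  [0, 9, 6, -6]
  [∞, 0, ∞, 17]
  [2, 11, 0, -6]
  [20, 9, 12, 0]
D(3):
  [0, 9, 6, -6]
  [∞, 0, ∞, 17]
  [2, 11, 0, -6]
  [14, 9, 12, 0]
D(4):
  [0, 3, 6, -6]
  [31, 0, 29, 17]
  [2, 3, 0, -6]
  [14, 9, 12, 0]
Key observation: every diagonal entry stays at the unit through all rounds, so no improving cycle exists.
Answer: CONVERGES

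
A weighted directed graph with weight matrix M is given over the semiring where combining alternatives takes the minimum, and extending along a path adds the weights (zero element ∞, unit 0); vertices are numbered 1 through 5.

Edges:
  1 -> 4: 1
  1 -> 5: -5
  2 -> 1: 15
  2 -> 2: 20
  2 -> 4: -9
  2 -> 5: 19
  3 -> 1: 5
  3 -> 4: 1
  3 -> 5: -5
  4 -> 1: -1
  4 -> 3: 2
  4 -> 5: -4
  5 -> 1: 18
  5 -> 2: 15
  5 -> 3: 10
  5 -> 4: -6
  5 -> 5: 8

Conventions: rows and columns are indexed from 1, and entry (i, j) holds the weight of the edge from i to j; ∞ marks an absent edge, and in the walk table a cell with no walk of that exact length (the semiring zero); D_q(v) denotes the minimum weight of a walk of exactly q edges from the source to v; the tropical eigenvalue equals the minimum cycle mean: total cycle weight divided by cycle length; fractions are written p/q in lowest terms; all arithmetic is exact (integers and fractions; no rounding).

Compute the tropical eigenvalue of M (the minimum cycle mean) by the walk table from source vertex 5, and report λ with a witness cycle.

q=0: [∞, ∞, ∞, ∞, 0]
q=1: [18, 15, 10, -6, 8]
q=2: [-7, 23, -4, 2, -10]
q=3: [1, 5, 0, -16, -12]
q=4: [-17, 3, -14, -18, -20]
q=5: [-19, -5, -16, -26, -22]
Optimal cycle mean attained by: cycle 4->5->4, total (-4) + (-6), length 2.
Answer: λ = -5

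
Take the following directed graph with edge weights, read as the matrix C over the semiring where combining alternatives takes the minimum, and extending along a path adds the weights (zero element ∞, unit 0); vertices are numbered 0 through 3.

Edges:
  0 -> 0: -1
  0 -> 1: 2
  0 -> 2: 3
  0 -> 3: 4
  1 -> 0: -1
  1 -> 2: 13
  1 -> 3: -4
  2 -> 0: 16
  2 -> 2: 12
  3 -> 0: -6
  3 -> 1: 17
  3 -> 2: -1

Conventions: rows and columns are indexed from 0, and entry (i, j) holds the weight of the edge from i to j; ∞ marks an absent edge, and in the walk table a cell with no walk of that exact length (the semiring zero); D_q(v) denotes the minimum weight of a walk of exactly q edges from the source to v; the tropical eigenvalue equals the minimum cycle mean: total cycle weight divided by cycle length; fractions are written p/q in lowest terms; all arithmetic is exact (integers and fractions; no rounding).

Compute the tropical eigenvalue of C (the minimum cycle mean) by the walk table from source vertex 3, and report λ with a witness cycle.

q=0: [∞, ∞, ∞, 0]
q=1: [-6, 17, -1, ∞]
q=2: [-7, -4, -3, -2]
q=3: [-8, -5, -4, -8]
q=4: [-14, -6, -9, -9]
Optimal cycle mean attained by: cycle 0->1->3->0, total 2 + (-4) + (-6), length 3.
Answer: λ = -8/3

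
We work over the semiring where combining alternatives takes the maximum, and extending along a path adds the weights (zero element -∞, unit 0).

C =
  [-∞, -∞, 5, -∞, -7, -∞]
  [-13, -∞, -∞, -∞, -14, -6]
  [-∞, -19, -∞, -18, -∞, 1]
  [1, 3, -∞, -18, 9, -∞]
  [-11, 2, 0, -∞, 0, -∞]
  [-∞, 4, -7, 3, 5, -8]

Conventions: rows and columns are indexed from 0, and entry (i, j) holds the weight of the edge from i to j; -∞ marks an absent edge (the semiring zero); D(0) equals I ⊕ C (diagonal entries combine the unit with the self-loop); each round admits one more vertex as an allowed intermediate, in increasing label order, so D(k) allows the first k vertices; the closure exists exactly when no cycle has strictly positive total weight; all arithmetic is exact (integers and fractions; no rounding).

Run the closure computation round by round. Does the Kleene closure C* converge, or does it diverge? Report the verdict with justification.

D(0):
  [0, -∞, 5, -∞, -7, -∞]
  [-13, 0, -∞, -∞, -14, -6]
  [-∞, -19, 0, -18, -∞, 1]
  [1, 3, -∞, 0, 9, -∞]
  [-11, 2, 0, -∞, 0, -∞]
  [-∞, 4, -7, 3, 5, 0]
D(1):
  [0, -∞, 5, -∞, -7, -∞]
  [-13, 0, -8, -∞, -14, -6]
  [-∞, -19, 0, -18, -∞, 1]
  [1, 3, 6, 0, 9, -∞]
  [-11, 2, 0, -∞, 0, -∞]
  [-∞, 4, -7, 3, 5, 0]
D(2):
  [0, -∞, 5, -∞, -7, -∞]
  [-13, 0, -8, -∞, -14, -6]
  [-32, -19, 0, -18, -33, 1]
  [1, 3, 6, 0, 9, -3]
  [-11, 2, 0, -∞, 0, -4]
  [-9, 4, -4, 3, 5, 0]
D(3):
  [0, -14, 5, -13, -7, 6]
  [-13, 0, -8, -26, -14, -6]
  [-32, -19, 0, -18, -33, 1]
  [1, 3, 6, 0, 9, 7]
  [-11, 2, 0, -18, 0, 1]
  [-9, 4, -4, 3, 5, 0]
Detection: at round 4, diagonal entry (5, 5) turns strictly positive.
Key observation: the cycle 5->3->0->2->5 has total weight 3 + 1 + 5 + 1, which is strictly positive.
Answer: DIVERGES — positive cycle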